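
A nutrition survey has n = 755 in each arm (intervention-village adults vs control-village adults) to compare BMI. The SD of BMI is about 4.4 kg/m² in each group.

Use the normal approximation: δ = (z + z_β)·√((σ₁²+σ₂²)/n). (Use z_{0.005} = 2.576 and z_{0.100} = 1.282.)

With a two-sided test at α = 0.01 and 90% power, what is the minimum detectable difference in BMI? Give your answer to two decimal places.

Minimum detectable difference ≈ 0.87 kg/m²

δ = (z_{α/2} + z_β) · √((σ₁²+σ₂²)/n)
  = (2.576 + 1.282) · √(38.72/755)
  = 3.858 · √0.05128
  = 3.858 · 0.2265
  = 0.8737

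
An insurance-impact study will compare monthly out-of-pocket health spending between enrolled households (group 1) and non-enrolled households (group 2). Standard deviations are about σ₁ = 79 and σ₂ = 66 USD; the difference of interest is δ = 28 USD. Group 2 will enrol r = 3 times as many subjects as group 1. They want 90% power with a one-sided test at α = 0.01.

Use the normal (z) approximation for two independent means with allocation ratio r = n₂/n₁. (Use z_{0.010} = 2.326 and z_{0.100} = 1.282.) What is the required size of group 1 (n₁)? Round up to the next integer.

n₁ = 128

n₁ = (z_α + z_β)² · (σ₁² + σ₂²/r) / δ²
   = (2.326 + 1.282)² · (79² + 66²/3) / 28²
   = 13.0177 · (6241 + 1452) / 784
   = 13.0177 · 7693 / 784
   = 127.74
Round up → n₁ = 128; n₂ = r·n₁ = 3 × 128 = 384.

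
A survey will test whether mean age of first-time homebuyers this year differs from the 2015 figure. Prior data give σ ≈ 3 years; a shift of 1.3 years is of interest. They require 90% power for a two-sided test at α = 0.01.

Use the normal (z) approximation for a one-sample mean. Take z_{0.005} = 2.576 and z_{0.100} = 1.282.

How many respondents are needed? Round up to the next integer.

n = 80

n = (z_{α/2} + z_β)² · σ² / δ²
  = (2.576 + 1.282)² · 3² / 1.3²
  = 14.8842 · 9 / 1.69
  = 79.26
Round up → n = 80.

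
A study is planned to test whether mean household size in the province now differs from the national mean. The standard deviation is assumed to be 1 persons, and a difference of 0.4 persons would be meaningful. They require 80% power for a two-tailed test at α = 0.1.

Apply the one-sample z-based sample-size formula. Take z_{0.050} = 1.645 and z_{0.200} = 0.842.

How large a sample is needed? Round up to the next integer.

n = 39

n = (z_{α/2} + z_β)² · σ² / δ²
  = (1.645 + 0.842)² · 1² / 0.4²
  = 6.1852 · 1 / 0.16
  = 38.66
Round up → n = 39.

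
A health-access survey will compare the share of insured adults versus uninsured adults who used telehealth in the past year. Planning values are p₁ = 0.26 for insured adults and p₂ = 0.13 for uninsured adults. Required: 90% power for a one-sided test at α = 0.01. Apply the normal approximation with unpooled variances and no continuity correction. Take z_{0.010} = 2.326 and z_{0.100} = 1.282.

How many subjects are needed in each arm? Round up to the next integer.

n = (z_α + z_β)² · [p₁(1−p₁) + p₂(1−p₂)] / (p₁ − p₂)²
  = (2.326 + 1.282)² · (0.26·0.74 + 0.13·0.87) / (0.13)²
  = (3.608)² · (0.1924 + 0.1131) / 0.0169
  = 13.0177 · 0.3055 / 0.0169
  = 235.32
Round up → n = 236 per group.

n = 236 per group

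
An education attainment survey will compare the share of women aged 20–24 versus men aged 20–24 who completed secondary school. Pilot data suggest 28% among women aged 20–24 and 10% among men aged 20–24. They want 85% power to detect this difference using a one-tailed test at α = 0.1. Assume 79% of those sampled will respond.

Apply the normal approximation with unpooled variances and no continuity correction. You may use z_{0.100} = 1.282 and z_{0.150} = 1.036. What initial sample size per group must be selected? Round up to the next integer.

n = 62 per group

n = (z_α + z_β)² · [p₁(1−p₁) + p₂(1−p₂)] / (p₁ − p₂)²
  = (1.282 + 1.036)² · (0.28·0.72 + 0.10·0.90) / (0.18)²
  = (2.318)² · (0.2016 + 0.0900) / 0.0324
  = 5.3731 · 0.2916 / 0.0324
  = 48.36
Adjust for 79% response: 48.36 / 0.79 = 61.21.
Round up → n = 62 per group.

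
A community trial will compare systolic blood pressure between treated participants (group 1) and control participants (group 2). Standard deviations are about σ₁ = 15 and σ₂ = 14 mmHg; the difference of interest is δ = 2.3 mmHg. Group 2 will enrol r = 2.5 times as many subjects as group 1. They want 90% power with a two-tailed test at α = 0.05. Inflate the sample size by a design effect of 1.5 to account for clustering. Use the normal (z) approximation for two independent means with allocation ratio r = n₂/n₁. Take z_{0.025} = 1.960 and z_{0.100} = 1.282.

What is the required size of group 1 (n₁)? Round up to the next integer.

n₁ = 905

n₁ = (z_{α/2} + z_β)² · (σ₁² + σ₂²/r) / δ²
   = (1.960 + 1.282)² · (15² + 14²/2.5) / 2.3²
   = 10.5106 · (225 + 78.4) / 5.29
   = 10.5106 · 303.4 / 5.29
   = 602.82
Design effect: 1.5 × 602.82 = 904.23.
Round up → n₁ = 905; n₂ = r·n₁ = 2.5 × 905 = 2263.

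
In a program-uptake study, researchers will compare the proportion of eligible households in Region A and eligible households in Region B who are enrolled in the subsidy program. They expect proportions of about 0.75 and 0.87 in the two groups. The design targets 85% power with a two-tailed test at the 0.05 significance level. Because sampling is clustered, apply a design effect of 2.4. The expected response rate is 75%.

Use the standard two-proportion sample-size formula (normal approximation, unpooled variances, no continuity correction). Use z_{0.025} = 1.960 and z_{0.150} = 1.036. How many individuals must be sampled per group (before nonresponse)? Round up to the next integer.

n = (z_{α/2} + z_β)² · [p₁(1−p₁) + p₂(1−p₂)] / (p₁ − p₂)²
  = (1.960 + 1.036)² · (0.75·0.25 + 0.87·0.13) / (-0.12)²
  = (2.996)² · (0.1875 + 0.1131) / 0.0144
  = 8.9760 · 0.3006 / 0.0144
  = 187.37
Design effect: 2.4 × 187.37 = 449.70.
Adjust for 75% response: 449.70 / 0.75 = 599.60.
Round up → n = 600 per group.

n = 600 per group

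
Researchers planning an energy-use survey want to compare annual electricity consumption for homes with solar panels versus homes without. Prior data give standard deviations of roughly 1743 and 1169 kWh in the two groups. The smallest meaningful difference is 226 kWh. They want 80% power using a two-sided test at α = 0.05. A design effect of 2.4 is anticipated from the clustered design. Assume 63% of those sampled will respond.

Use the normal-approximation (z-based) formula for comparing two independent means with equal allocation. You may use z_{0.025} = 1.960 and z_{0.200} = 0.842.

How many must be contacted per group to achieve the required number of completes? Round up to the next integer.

n = 2580 per group

n = (z_{α/2} + z_β)² · (σ₁² + σ₂²) / δ²
  = (1.960 + 0.842)² · (1743² + 1169² = 4404610) / 226²
  = 7.8512 · 4404610 / 51076
  = 677.06
Design effect: 2.4 × 677.06 = 1624.94.
Adjust for 63% response: 1624.94 / 0.63 = 2579.27.
Round up → n = 2580 per group.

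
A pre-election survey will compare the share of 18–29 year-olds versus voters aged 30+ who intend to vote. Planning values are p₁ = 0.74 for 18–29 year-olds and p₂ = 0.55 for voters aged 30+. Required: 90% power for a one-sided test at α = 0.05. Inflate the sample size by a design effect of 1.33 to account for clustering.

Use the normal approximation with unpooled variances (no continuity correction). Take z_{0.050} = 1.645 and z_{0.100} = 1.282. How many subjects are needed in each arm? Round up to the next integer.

n = (z_α + z_β)² · [p₁(1−p₁) + p₂(1−p₂)] / (p₁ − p₂)²
  = (1.645 + 1.282)² · (0.74·0.26 + 0.55·0.45) / (0.19)²
  = (2.927)² · (0.1924 + 0.2475) / 0.0361
  = 8.5673 · 0.4399 / 0.0361
  = 104.40
Design effect: 1.33 × 104.40 = 138.85.
Round up → n = 139 per group.

n = 139 per group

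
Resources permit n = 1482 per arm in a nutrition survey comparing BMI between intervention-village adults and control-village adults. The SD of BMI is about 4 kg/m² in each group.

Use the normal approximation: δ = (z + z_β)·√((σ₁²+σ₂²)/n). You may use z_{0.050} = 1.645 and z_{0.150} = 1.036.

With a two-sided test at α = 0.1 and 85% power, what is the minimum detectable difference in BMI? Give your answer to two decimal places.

δ = (z_{α/2} + z_β) · √((σ₁²+σ₂²)/n)
  = (1.645 + 1.036) · √(32/1482)
  = 2.681 · √0.02159
  = 2.681 · 0.1469
  = 0.3940

Minimum detectable difference ≈ 0.39 kg/m²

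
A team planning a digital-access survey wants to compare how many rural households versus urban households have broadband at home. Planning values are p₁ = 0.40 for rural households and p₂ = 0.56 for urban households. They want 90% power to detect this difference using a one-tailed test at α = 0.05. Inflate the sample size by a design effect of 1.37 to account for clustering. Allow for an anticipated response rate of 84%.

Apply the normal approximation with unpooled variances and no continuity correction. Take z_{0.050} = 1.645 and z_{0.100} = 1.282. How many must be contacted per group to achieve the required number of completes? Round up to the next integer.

n = 266 per group

n = (z_α + z_β)² · [p₁(1−p₁) + p₂(1−p₂)] / (p₁ − p₂)²
  = (1.645 + 1.282)² · (0.40·0.60 + 0.56·0.44) / (-0.16)²
  = (2.927)² · (0.2400 + 0.2464) / 0.0256
  = 8.5673 · 0.4864 / 0.0256
  = 162.78
Design effect: 1.37 × 162.78 = 223.01.
Adjust for 84% response: 223.01 / 0.84 = 265.49.
Round up → n = 266 per group.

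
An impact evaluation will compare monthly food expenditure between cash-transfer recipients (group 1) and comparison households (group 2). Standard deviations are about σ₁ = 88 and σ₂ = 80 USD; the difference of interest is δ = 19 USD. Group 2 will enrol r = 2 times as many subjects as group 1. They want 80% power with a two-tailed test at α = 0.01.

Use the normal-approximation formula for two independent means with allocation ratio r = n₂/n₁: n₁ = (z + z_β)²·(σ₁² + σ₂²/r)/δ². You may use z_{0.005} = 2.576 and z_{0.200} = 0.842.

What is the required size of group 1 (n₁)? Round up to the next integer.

n₁ = 355

n₁ = (z_{α/2} + z_β)² · (σ₁² + σ₂²/r) / δ²
   = (2.576 + 0.842)² · (88² + 80²/2) / 19²
   = 11.6827 · (7744 + 3200) / 361
   = 11.6827 · 10944 / 361
   = 354.17
Round up → n₁ = 355; n₂ = r·n₁ = 2 × 355 = 710.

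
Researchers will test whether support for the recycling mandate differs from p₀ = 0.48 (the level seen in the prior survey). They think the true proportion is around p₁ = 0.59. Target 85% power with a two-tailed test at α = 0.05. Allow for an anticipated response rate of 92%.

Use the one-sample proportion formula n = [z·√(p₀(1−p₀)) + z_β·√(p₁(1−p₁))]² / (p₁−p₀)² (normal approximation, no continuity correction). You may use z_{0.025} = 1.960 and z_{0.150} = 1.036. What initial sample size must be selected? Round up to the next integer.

n = 200

n = [z_{α/2}·√(p₀q₀) + z_β·√(p₁q₁)]² / (p₁ − p₀)²
  = [1.960·√(0.48·0.52) + 1.036·√(0.59·0.41)]² / (0.11)²
  = [1.960·0.4996 + 1.036·0.4918]² / 0.0121
  = [1.4888]² / 0.0121
  = 183.17
Adjust for 92% response: 183.17 / 0.92 = 199.10.
Round up → n = 200.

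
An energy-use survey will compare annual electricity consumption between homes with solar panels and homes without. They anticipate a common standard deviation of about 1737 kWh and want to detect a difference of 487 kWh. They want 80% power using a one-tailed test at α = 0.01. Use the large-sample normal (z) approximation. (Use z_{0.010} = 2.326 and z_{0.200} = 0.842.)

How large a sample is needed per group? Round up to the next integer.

n = (z_α + z_β)² · (σ₁² + σ₂²) / δ²
  = (2.326 + 0.842)² · (2·1737² = 6034338) / 487²
  = 10.0362 · 6034338 / 237169
  = 255.35
Round up → n = 256 per group.

n = 256 per group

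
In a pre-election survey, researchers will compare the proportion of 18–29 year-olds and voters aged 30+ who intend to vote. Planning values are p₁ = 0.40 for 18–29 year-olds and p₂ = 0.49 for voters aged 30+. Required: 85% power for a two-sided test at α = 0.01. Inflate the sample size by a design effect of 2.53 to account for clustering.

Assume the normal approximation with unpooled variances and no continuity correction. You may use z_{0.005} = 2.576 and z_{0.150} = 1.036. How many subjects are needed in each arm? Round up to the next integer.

n = 1997 per group

n = (z_{α/2} + z_β)² · [p₁(1−p₁) + p₂(1−p₂)] / (p₁ − p₂)²
  = (2.576 + 1.036)² · (0.40·0.60 + 0.49·0.51) / (-0.09)²
  = (3.612)² · (0.2400 + 0.2499) / 0.0081
  = 13.0465 · 0.4899 / 0.0081
  = 789.07
Design effect: 2.53 × 789.07 = 1996.36.
Round up → n = 1997 per group.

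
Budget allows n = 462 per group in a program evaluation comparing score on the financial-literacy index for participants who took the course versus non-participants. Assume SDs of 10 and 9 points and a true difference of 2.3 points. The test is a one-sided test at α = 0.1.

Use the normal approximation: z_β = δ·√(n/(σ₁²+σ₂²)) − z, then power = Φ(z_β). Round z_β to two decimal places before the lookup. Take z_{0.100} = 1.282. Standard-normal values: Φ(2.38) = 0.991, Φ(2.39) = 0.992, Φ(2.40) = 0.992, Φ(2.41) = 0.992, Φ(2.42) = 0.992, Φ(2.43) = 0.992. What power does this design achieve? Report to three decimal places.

z_β = δ·√(n/(σ₁²+σ₂²)) − z_α
    = 2.3 · √(462/181) − 1.282
    = 2.3 · 1.59765 − 1.282
    = 3.6746 − 1.282 = 2.3926 → 2.39
Power = Φ(2.39) = 0.992.

Power ≈ 0.992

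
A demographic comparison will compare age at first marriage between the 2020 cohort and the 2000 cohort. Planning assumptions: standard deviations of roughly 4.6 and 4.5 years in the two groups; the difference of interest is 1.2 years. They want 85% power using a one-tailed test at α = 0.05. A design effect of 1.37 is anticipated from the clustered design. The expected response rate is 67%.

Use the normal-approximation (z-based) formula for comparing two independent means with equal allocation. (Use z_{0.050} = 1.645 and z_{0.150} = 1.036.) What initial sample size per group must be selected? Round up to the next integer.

n = (z_α + z_β)² · (σ₁² + σ₂²) / δ²
  = (1.645 + 1.036)² · (4.6² + 4.5² = 41.41) / 1.2²
  = 7.1878 · 41.41 / 1.44
  = 206.70
Design effect: 1.37 × 206.70 = 283.18.
Adjust for 67% response: 283.18 / 0.67 = 422.65.
Round up → n = 423 per group.

n = 423 per group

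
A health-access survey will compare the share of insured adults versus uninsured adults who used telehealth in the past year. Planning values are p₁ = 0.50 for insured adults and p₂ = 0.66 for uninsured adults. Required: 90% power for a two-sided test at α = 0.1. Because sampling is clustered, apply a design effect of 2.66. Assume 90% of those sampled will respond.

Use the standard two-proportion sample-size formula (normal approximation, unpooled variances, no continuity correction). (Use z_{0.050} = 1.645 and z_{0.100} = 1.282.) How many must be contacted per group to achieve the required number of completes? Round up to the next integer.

n = (z_{α/2} + z_β)² · [p₁(1−p₁) + p₂(1−p₂)] / (p₁ − p₂)²
  = (1.645 + 1.282)² · (0.50·0.50 + 0.66·0.34) / (-0.16)²
  = (2.927)² · (0.2500 + 0.2244) / 0.0256
  = 8.5673 · 0.4744 / 0.0256
  = 158.76
Design effect: 2.66 × 158.76 = 422.31.
Adjust for 90% response: 422.31 / 0.90 = 469.23.
Round up → n = 470 per group.

n = 470 per group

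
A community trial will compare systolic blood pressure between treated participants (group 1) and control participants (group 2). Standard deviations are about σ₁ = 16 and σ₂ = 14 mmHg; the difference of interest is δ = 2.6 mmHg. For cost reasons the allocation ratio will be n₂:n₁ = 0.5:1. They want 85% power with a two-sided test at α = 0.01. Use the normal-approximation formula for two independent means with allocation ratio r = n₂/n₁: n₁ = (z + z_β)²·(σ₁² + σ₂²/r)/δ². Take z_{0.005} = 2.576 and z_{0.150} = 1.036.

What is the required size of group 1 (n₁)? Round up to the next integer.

n₁ = (z_{α/2} + z_β)² · (σ₁² + σ₂²/r) / δ²
   = (2.576 + 1.036)² · (16² + 14²/0.5) / 2.6²
   = 13.0465 · (256 + 392) / 6.76
   = 13.0465 · 648 / 6.76
   = 1250.62
Round up → n₁ = 1251; n₂ = r·n₁ = 0.5 × 1251 = 626.

n₁ = 1251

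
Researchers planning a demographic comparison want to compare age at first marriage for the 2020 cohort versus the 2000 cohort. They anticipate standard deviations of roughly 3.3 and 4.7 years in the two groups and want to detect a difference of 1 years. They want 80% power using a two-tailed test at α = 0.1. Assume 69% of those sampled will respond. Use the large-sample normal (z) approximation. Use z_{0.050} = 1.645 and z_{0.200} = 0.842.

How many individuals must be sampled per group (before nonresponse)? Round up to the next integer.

n = 296 per group

n = (z_{α/2} + z_β)² · (σ₁² + σ₂²) / δ²
  = (1.645 + 0.842)² · (3.3² + 4.7² = 32.98) / 1²
  = 6.1852 · 32.98 / 1
  = 203.99
Adjust for 69% response: 203.99 / 0.69 = 295.63.
Round up → n = 296 per group.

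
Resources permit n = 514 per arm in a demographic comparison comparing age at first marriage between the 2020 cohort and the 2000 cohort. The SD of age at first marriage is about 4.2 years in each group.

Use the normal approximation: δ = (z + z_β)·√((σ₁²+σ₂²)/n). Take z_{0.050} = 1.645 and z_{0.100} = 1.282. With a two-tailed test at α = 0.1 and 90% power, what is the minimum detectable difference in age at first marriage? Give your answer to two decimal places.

δ = (z_{α/2} + z_β) · √((σ₁²+σ₂²)/n)
  = (1.645 + 1.282) · √(35.28/514)
  = 2.927 · √0.06864
  = 2.927 · 0.2620
  = 0.7668

Minimum detectable difference ≈ 0.77 years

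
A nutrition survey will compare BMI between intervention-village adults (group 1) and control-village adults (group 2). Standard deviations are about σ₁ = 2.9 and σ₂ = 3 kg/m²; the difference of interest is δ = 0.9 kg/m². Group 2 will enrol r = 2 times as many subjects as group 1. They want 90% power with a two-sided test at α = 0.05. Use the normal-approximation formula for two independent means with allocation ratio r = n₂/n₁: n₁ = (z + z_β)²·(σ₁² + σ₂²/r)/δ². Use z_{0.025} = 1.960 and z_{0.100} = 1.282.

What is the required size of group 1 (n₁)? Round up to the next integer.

n₁ = (z_{α/2} + z_β)² · (σ₁² + σ₂²/r) / δ²
   = (1.960 + 1.282)² · (2.9² + 3²/2) / 0.9²
   = 10.5106 · (8.41 + 4.5) / 0.81
   = 10.5106 · 12.91 / 0.81
   = 167.52
Round up → n₁ = 168; n₂ = r·n₁ = 2 × 168 = 336.

n₁ = 168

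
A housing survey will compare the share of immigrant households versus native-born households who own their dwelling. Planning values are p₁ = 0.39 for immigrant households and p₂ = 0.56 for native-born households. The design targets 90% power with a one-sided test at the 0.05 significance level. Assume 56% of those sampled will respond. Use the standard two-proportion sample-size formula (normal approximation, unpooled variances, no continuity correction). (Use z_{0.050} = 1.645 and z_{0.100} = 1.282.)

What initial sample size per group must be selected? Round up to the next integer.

n = 257 per group

n = (z_α + z_β)² · [p₁(1−p₁) + p₂(1−p₂)] / (p₁ − p₂)²
  = (1.645 + 1.282)² · (0.39·0.61 + 0.56·0.44) / (-0.17)²
  = (2.927)² · (0.2379 + 0.2464) / 0.0289
  = 8.5673 · 0.4843 / 0.0289
  = 143.57
Adjust for 56% response: 143.57 / 0.56 = 256.37.
Round up → n = 257 per group.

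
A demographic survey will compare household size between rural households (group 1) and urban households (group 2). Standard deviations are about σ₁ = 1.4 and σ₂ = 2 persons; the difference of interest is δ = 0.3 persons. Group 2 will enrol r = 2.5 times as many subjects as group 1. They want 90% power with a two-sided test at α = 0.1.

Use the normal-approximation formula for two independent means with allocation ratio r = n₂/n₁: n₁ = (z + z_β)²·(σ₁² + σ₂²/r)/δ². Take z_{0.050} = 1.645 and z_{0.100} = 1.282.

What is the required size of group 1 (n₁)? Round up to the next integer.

n₁ = 339

n₁ = (z_{α/2} + z_β)² · (σ₁² + σ₂²/r) / δ²
   = (1.645 + 1.282)² · (1.4² + 2²/2.5) / 0.3²
   = 8.5673 · (1.96 + 1.6) / 0.09
   = 8.5673 · 3.56 / 0.09
   = 338.89
Round up → n₁ = 339; n₂ = r·n₁ = 2.5 × 339 = 848.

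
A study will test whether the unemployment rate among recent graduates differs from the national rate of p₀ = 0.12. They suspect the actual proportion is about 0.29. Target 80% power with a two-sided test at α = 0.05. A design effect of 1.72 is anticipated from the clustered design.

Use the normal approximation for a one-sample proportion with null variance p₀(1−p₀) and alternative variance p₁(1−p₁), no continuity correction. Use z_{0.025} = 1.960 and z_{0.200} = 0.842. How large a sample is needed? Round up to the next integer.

n = 62

n = [z_{α/2}·√(p₀q₀) + z_β·√(p₁q₁)]² / (p₁ − p₀)²
  = [1.960·√(0.12·0.88) + 0.842·√(0.29·0.71)]² / (0.17)²
  = [1.960·0.3250 + 0.842·0.4538]² / 0.0289
  = [1.0190]² / 0.0289
  = 35.93
Design effect: 1.72 × 35.93 = 61.80.
Round up → n = 62.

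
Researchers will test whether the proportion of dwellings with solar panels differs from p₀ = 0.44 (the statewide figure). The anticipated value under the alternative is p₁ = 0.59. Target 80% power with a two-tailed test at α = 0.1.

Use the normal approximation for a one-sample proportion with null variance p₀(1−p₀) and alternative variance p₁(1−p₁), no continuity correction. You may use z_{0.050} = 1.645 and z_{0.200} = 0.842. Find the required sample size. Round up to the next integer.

n = 68

n = [z_{α/2}·√(p₀q₀) + z_β·√(p₁q₁)]² / (p₁ − p₀)²
  = [1.645·√(0.44·0.56) + 0.842·√(0.59·0.41)]² / (0.15)²
  = [1.645·0.4964 + 0.842·0.4918]² / 0.0225
  = [1.2307]² / 0.0225
  = 67.31
Round up → n = 68.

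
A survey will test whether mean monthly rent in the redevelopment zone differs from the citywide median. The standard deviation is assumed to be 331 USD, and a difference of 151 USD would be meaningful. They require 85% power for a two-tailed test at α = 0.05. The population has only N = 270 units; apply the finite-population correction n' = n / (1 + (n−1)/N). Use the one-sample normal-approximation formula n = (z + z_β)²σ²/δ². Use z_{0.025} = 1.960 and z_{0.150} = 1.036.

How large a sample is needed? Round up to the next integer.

n = (z_{α/2} + z_β)² · σ² / δ²
  = (1.960 + 1.036)² · 331² / 151²
  = 8.9760 · 109561 / 22801
  = 43.13
Finite-population correction (N = 270): 43.13 / (1 + (43.13 − 1)/270) = 37.31.
Round up → n = 38.

n = 38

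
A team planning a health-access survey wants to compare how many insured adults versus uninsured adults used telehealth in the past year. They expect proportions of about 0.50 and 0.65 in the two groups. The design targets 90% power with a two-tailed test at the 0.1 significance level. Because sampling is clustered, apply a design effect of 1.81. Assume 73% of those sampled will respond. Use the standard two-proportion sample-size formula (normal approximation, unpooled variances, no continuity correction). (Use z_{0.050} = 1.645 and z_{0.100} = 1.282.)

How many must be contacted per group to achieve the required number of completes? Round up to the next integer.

n = (z_{α/2} + z_β)² · [p₁(1−p₁) + p₂(1−p₂)] / (p₁ − p₂)²
  = (1.645 + 1.282)² · (0.50·0.50 + 0.65·0.35) / (-0.15)²
  = (2.927)² · (0.2500 + 0.2275) / 0.0225
  = 8.5673 · 0.4775 / 0.0225
  = 181.82
Design effect: 1.81 × 181.82 = 329.09.
Adjust for 73% response: 329.09 / 0.73 = 450.81.
Round up → n = 451 per group.

n = 451 per group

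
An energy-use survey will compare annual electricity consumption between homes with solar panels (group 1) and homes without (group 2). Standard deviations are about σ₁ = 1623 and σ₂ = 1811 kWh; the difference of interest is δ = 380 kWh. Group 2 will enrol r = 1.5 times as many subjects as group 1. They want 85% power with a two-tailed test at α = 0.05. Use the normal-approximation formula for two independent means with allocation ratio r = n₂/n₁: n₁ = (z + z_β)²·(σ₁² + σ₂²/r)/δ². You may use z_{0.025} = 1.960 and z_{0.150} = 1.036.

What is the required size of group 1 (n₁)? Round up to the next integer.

n₁ = 300

n₁ = (z_{α/2} + z_β)² · (σ₁² + σ₂²/r) / δ²
   = (1.960 + 1.036)² · (1623² + 1811²/1.5) / 380²
   = 8.9760 · (2634129 + 2186480.7) / 144400
   = 8.9760 · 4820609.7 / 144400
   = 299.65
Round up → n₁ = 300; n₂ = r·n₁ = 1.5 × 300 = 450.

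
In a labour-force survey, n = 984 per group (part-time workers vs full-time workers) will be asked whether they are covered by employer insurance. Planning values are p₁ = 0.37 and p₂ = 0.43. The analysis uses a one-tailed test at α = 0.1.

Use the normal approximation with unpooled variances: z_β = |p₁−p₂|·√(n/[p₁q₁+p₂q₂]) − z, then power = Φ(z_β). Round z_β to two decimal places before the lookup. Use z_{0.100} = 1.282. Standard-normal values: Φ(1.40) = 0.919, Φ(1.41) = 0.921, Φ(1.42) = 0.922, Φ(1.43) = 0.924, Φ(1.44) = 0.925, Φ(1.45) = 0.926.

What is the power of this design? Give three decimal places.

Power ≈ 0.925

z_β = |p₁−p₂|·√(n/[p₁q₁+p₂q₂]) − z_α
    = 0.06 · √(984/0.4782) − 1.282
    = 0.06 · 45.3621 − 1.282
    = 2.7217 − 1.282 = 1.4397 → 1.44
Power = Φ(1.44) = 0.925.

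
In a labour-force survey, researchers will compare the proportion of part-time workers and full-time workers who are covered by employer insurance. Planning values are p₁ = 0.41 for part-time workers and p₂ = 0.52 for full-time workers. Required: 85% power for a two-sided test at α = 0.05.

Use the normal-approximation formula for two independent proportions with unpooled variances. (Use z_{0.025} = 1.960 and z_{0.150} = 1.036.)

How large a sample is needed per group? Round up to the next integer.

n = (z_{α/2} + z_β)² · [p₁(1−p₁) + p₂(1−p₂)] / (p₁ − p₂)²
  = (1.960 + 1.036)² · (0.41·0.59 + 0.52·0.48) / (-0.11)²
  = (2.996)² · (0.2419 + 0.2496) / 0.0121
  = 8.9760 · 0.4915 / 0.0121
  = 364.60
Round up → n = 365 per group.

n = 365 per group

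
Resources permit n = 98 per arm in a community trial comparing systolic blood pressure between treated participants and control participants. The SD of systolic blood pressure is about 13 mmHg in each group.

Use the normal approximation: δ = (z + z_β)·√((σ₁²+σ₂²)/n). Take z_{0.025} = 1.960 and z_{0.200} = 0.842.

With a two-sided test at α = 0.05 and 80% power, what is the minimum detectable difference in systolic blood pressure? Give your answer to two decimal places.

δ = (z_{α/2} + z_β) · √((σ₁²+σ₂²)/n)
  = (1.960 + 0.842) · √(338/98)
  = 2.802 · √3.449
  = 2.802 · 1.8571
  = 5.2037

Minimum detectable difference ≈ 5.20 mmHg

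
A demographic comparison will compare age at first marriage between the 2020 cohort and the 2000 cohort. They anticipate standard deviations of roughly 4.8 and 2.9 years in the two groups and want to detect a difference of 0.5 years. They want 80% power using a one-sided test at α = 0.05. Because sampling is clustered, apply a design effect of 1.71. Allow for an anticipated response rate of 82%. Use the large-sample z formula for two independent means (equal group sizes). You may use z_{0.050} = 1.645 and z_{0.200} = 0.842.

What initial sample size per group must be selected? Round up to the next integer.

n = 1623 per group

n = (z_α + z_β)² · (σ₁² + σ₂²) / δ²
  = (1.645 + 0.842)² · (4.8² + 2.9² = 31.45) / 0.5²
  = 6.1852 · 31.45 / 0.25
  = 778.09
Design effect: 1.71 × 778.09 = 1330.54.
Adjust for 82% response: 1330.54 / 0.82 = 1622.61.
Round up → n = 1623 per group.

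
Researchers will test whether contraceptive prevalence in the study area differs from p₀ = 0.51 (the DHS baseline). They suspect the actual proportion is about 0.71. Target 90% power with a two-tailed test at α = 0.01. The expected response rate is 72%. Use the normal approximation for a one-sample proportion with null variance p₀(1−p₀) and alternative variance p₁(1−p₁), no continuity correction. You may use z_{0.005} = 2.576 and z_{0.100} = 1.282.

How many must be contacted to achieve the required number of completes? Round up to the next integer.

n = [z_{α/2}·√(p₀q₀) + z_β·√(p₁q₁)]² / (p₁ − p₀)²
  = [2.576·√(0.51·0.49) + 1.282·√(0.71·0.29)]² / (0.20)²
  = [2.576·0.4999 + 1.282·0.4538]² / 0.0400
  = [1.8695]² / 0.0400
  = 87.37
Adjust for 72% response: 87.37 / 0.72 = 121.35.
Round up → n = 122.

n = 122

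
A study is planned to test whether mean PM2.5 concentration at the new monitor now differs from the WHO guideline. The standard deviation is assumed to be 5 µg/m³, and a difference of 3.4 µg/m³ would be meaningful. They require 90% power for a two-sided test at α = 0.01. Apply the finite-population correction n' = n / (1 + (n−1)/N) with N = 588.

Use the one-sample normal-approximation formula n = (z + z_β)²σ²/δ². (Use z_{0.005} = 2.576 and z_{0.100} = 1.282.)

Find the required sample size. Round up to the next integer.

n = 31

n = (z_{α/2} + z_β)² · σ² / δ²
  = (2.576 + 1.282)² · 5² / 3.4²
  = 14.8842 · 25 / 11.56
  = 32.19
Finite-population correction (N = 588): 32.19 / (1 + (32.19 − 1)/588) = 30.57.
Round up → n = 31.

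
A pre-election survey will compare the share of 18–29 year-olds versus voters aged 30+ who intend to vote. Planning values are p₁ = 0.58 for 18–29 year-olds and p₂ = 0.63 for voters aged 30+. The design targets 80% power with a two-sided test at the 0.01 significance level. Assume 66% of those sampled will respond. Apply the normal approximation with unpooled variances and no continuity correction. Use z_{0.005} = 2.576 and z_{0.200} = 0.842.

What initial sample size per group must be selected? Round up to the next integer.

n = 3376 per group

n = (z_{α/2} + z_β)² · [p₁(1−p₁) + p₂(1−p₂)] / (p₁ − p₂)²
  = (2.576 + 0.842)² · (0.58·0.42 + 0.63·0.37) / (-0.05)²
  = (3.418)² · (0.2436 + 0.2331) / 0.0025
  = 11.6827 · 0.4767 / 0.0025
  = 2227.66
Adjust for 66% response: 2227.66 / 0.66 = 3375.25.
Round up → n = 3376 per group.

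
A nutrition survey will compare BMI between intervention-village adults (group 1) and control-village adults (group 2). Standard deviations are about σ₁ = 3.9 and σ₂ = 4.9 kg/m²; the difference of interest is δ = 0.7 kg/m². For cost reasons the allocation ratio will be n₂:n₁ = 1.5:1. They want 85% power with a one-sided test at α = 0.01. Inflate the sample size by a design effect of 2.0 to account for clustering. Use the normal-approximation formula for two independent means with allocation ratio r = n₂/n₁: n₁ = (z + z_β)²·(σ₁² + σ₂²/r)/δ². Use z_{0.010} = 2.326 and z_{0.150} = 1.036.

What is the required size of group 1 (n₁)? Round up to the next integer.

n₁ = 1441

n₁ = (z_α + z_β)² · (σ₁² + σ₂²/r) / δ²
   = (2.326 + 1.036)² · (3.9² + 4.9²/1.5) / 0.7²
   = 11.3030 · (15.21 + 16.0067) / 0.49
   = 11.3030 · 31.2167 / 0.49
   = 720.09
Design effect: 2.0 × 720.09 = 1440.18.
Round up → n₁ = 1441; n₂ = r·n₁ = 1.5 × 1441 = 2162.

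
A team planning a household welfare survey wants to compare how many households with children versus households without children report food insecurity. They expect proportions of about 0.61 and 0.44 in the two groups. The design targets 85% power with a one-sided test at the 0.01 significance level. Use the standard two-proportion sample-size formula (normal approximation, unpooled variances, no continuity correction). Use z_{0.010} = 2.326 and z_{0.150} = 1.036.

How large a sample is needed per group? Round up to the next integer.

n = (z_α + z_β)² · [p₁(1−p₁) + p₂(1−p₂)] / (p₁ − p₂)²
  = (2.326 + 1.036)² · (0.61·0.39 + 0.44·0.56) / (0.17)²
  = (3.362)² · (0.2379 + 0.2464) / 0.0289
  = 11.3030 · 0.4843 / 0.0289
  = 189.41
Round up → n = 190 per group.

n = 190 per group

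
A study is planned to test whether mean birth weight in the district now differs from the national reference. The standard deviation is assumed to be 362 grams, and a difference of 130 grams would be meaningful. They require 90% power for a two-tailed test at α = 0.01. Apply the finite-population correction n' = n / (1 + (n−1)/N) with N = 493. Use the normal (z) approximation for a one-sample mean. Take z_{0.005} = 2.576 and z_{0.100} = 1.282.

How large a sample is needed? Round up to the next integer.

n = 94

n = (z_{α/2} + z_β)² · σ² / δ²
  = (2.576 + 1.282)² · 362² / 130²
  = 14.8842 · 131044 / 16900
  = 115.41
Finite-population correction (N = 493): 115.41 / (1 + (115.41 − 1)/493) = 93.67.
Round up → n = 94.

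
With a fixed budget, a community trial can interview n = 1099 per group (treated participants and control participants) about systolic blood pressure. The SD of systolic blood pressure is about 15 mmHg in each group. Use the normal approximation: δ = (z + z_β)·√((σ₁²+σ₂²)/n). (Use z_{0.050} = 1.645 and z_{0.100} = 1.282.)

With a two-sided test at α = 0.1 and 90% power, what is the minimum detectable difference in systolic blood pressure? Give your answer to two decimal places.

δ = (z_{α/2} + z_β) · √((σ₁²+σ₂²)/n)
  = (1.645 + 1.282) · √(450/1099)
  = 2.927 · √0.40946
  = 2.927 · 0.6399
  = 1.8730

Minimum detectable difference ≈ 1.87 mmHg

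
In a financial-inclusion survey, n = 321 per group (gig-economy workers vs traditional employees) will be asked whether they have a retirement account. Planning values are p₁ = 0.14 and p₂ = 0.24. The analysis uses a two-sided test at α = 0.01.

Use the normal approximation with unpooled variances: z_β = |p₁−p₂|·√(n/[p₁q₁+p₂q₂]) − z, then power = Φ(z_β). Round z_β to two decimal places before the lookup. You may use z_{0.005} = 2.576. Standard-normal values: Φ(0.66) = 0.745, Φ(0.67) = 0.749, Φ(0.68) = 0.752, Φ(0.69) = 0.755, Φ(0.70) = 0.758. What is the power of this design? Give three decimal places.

Power ≈ 0.752

z_β = |p₁−p₂|·√(n/[p₁q₁+p₂q₂]) − z_{α/2}
    = 0.10 · √(321/0.3028) − 2.576
    = 0.10 · 32.5593 − 2.576
    = 3.2559 − 2.576 = 0.6799 → 0.68
Power = Φ(0.68) = 0.752.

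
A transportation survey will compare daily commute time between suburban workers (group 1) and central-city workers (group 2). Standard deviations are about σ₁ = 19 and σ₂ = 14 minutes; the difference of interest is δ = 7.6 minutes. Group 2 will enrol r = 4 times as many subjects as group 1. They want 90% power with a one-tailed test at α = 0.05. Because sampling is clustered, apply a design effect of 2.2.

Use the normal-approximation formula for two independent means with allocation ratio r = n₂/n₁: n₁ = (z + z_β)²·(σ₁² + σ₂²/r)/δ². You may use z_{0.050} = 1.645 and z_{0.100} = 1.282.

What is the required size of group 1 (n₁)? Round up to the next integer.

n₁ = (z_α + z_β)² · (σ₁² + σ₂²/r) / δ²
   = (1.645 + 1.282)² · (19² + 14²/4) / 7.6²
   = 8.5673 · (361 + 49) / 57.76
   = 8.5673 · 410 / 57.76
   = 60.81
Design effect: 2.2 × 60.81 = 133.79.
Round up → n₁ = 134; n₂ = r·n₁ = 4 × 134 = 536.

n₁ = 134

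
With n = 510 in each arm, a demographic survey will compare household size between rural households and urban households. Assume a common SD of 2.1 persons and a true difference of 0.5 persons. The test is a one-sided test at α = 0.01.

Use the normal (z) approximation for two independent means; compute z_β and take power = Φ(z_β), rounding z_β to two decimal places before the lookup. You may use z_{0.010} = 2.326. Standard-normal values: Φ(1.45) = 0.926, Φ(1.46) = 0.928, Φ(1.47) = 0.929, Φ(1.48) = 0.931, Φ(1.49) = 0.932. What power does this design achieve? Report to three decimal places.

z_β = δ·√(n/(σ₁²+σ₂²)) − z_α
    = 0.5 · √(510/8.82) − 2.326
    = 0.5 · 7.60415 − 2.326
    = 3.8021 − 2.326 = 1.4761 → 1.48
Power = Φ(1.48) = 0.931.

Power ≈ 0.931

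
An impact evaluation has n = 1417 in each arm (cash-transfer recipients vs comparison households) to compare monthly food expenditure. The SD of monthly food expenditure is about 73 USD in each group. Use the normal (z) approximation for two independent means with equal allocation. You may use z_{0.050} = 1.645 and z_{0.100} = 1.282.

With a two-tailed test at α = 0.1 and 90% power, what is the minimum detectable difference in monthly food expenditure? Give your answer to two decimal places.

δ = (z_{α/2} + z_β) · √((σ₁²+σ₂²)/n)
  = (1.645 + 1.282) · √(10658/1417)
  = 2.927 · √7.5215
  = 2.927 · 2.7425
  = 8.0274

Minimum detectable difference ≈ 8.03 USD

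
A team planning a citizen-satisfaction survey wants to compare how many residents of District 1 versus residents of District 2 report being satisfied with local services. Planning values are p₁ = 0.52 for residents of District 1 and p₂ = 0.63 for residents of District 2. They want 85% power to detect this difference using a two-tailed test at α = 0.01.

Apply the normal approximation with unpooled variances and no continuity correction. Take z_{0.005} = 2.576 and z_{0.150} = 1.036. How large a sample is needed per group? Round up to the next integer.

n = 521 per group

n = (z_{α/2} + z_β)² · [p₁(1−p₁) + p₂(1−p₂)] / (p₁ − p₂)²
  = (2.576 + 1.036)² · (0.52·0.48 + 0.63·0.37) / (-0.11)²
  = (3.612)² · (0.2496 + 0.2331) / 0.0121
  = 13.0465 · 0.4827 / 0.0121
  = 520.46
Round up → n = 521 per group.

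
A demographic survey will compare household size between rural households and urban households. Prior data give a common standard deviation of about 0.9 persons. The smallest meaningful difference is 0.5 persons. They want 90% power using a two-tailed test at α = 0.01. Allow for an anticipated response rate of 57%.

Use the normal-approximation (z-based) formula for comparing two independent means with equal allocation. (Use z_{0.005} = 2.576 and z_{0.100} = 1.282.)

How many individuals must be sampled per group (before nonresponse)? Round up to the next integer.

n = 170 per group

n = (z_{α/2} + z_β)² · (σ₁² + σ₂²) / δ²
  = (2.576 + 1.282)² · (2·0.9² = 1.62) / 0.5²
  = 14.8842 · 1.62 / 0.25
  = 96.45
Adjust for 57% response: 96.45 / 0.57 = 169.21.
Round up → n = 170 per group.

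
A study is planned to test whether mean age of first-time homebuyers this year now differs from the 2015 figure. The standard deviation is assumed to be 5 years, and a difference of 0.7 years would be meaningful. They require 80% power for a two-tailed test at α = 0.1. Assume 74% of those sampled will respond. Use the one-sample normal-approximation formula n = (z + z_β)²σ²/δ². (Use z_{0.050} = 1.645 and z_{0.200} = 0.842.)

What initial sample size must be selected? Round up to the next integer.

n = 427

n = (z_{α/2} + z_β)² · σ² / δ²
  = (1.645 + 0.842)² · 5² / 0.7²
  = 6.1852 · 25 / 0.49
  = 315.57
Adjust for 74% response: 315.57 / 0.74 = 426.45.
Round up → n = 427.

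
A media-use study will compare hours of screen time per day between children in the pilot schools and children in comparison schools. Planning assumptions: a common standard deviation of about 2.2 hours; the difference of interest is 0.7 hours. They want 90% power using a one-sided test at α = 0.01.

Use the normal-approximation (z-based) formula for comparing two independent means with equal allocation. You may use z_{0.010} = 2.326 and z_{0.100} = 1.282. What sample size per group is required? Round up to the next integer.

n = 258 per group

n = (z_α + z_β)² · (σ₁² + σ₂²) / δ²
  = (2.326 + 1.282)² · (2·2.2² = 9.68) / 0.7²
  = 13.0177 · 9.68 / 0.49
  = 257.17
Round up → n = 258 per group.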